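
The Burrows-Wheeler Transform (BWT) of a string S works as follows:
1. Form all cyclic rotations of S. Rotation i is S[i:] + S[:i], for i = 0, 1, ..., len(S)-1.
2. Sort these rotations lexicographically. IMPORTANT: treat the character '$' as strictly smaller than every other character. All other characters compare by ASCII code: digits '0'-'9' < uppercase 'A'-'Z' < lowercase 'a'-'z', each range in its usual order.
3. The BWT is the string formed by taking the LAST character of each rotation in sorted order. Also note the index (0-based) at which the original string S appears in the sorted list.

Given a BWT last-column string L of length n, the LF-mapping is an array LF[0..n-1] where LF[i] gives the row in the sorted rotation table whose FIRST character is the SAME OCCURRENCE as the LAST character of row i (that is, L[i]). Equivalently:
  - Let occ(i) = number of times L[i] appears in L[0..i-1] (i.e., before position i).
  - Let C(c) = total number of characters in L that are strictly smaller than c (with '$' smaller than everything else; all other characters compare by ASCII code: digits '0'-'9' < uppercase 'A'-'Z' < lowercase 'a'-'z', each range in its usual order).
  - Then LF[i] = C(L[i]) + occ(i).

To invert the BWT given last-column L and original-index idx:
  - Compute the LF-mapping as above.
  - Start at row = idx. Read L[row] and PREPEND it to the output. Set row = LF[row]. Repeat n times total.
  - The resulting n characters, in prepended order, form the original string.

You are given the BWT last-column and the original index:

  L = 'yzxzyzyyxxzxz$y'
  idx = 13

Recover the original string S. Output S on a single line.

Answer: zzxxyyyxzxyzzy$

Derivation:
LF mapping: 5 10 1 11 6 12 7 8 2 3 13 4 14 0 9
Walk LF starting at row 13, prepending L[row]:
  step 1: row=13, L[13]='$', prepend. Next row=LF[13]=0
  step 2: row=0, L[0]='y', prepend. Next row=LF[0]=5
  step 3: row=5, L[5]='z', prepend. Next row=LF[5]=12
  step 4: row=12, L[12]='z', prepend. Next row=LF[12]=14
  step 5: row=14, L[14]='y', prepend. Next row=LF[14]=9
  step 6: row=9, L[9]='x', prepend. Next row=LF[9]=3
  step 7: row=3, L[3]='z', prepend. Next row=LF[3]=11
  step 8: row=11, L[11]='x', prepend. Next row=LF[11]=4
  step 9: row=4, L[4]='y', prepend. Next row=LF[4]=6
  step 10: row=6, L[6]='y', prepend. Next row=LF[6]=7
  step 11: row=7, L[7]='y', prepend. Next row=LF[7]=8
  step 12: row=8, L[8]='x', prepend. Next row=LF[8]=2
  step 13: row=2, L[2]='x', prepend. Next row=LF[2]=1
  step 14: row=1, L[1]='z', prepend. Next row=LF[1]=10
  step 15: row=10, L[10]='z', prepend. Next row=LF[10]=13
Reversed output: zzxxyyyxzxyzzy$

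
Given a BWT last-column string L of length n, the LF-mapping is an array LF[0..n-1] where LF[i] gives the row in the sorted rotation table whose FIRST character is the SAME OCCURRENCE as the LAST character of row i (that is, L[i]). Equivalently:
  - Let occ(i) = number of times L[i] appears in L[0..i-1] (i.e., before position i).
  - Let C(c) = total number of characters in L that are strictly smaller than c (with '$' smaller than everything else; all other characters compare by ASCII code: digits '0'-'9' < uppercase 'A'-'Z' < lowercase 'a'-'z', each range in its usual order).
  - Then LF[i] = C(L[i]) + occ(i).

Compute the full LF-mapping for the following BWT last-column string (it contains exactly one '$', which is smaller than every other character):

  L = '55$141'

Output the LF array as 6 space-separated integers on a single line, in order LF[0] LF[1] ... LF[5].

Char counts: '$':1, '1':2, '4':1, '5':2
C (first-col start): C('$')=0, C('1')=1, C('4')=3, C('5')=4
L[0]='5': occ=0, LF[0]=C('5')+0=4+0=4
L[1]='5': occ=1, LF[1]=C('5')+1=4+1=5
L[2]='$': occ=0, LF[2]=C('$')+0=0+0=0
L[3]='1': occ=0, LF[3]=C('1')+0=1+0=1
L[4]='4': occ=0, LF[4]=C('4')+0=3+0=3
L[5]='1': occ=1, LF[5]=C('1')+1=1+1=2

Answer: 4 5 0 1 3 2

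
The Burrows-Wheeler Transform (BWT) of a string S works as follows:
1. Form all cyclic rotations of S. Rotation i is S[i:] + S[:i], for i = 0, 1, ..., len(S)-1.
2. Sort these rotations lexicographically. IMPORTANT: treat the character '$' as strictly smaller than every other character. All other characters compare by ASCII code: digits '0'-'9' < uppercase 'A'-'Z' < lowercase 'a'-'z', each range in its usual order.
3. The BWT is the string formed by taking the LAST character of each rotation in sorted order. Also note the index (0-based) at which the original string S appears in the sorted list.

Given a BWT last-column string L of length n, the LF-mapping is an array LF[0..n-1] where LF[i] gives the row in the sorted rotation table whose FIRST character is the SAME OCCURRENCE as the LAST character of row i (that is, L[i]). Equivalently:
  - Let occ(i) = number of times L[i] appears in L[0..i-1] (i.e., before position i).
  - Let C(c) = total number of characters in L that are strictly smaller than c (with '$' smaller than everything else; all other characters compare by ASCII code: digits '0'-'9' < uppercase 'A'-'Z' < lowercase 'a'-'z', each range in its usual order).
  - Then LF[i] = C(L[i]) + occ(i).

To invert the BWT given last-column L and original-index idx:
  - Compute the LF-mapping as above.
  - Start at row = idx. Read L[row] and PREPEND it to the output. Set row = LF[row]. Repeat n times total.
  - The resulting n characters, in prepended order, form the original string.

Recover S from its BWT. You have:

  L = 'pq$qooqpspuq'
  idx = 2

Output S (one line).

Answer: opqusqqopqp$

Derivation:
LF mapping: 3 6 0 7 1 2 8 4 10 5 11 9
Walk LF starting at row 2, prepending L[row]:
  step 1: row=2, L[2]='$', prepend. Next row=LF[2]=0
  step 2: row=0, L[0]='p', prepend. Next row=LF[0]=3
  step 3: row=3, L[3]='q', prepend. Next row=LF[3]=7
  step 4: row=7, L[7]='p', prepend. Next row=LF[7]=4
  step 5: row=4, L[4]='o', prepend. Next row=LF[4]=1
  step 6: row=1, L[1]='q', prepend. Next row=LF[1]=6
  step 7: row=6, L[6]='q', prepend. Next row=LF[6]=8
  step 8: row=8, L[8]='s', prepend. Next row=LF[8]=10
  step 9: row=10, L[10]='u', prepend. Next row=LF[10]=11
  step 10: row=11, L[11]='q', prepend. Next row=LF[11]=9
  step 11: row=9, L[9]='p', prepend. Next row=LF[9]=5
  step 12: row=5, L[5]='o', prepend. Next row=LF[5]=2
Reversed output: opqusqqopqp$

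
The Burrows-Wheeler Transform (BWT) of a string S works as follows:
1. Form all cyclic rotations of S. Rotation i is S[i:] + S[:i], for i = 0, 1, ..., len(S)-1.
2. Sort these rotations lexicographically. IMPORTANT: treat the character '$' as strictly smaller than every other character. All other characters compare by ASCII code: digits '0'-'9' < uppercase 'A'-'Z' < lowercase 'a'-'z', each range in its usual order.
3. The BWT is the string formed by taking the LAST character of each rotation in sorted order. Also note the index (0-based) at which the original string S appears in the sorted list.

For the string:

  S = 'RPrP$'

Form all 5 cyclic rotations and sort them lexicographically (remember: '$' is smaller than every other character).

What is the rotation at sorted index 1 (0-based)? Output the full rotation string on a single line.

Answer: P$RPr

Derivation:
All 5 rotations (rotation i = S[i:]+S[:i]):
  rot[0] = RPrP$
  rot[1] = PrP$R
  rot[2] = rP$RP
  rot[3] = P$RPr
  rot[4] = $RPrP
Sorted (with $ < everything):
  sorted[0] = $RPrP
  sorted[1] = P$RPr
  sorted[2] = PrP$R
  sorted[3] = RPrP$
  sorted[4] = rP$RP
sorted[1] = P$RPr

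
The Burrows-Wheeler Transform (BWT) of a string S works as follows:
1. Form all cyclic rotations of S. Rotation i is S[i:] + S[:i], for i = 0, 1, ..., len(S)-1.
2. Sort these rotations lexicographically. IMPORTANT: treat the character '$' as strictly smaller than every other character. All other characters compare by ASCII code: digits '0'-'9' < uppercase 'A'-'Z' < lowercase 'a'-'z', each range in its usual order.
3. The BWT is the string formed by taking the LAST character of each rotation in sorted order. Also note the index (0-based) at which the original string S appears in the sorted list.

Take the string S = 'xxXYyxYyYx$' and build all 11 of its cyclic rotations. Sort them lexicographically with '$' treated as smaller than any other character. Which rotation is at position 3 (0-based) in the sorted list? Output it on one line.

All 11 rotations (rotation i = S[i:]+S[:i]):
  rot[0] = xxXYyxYyYx$
  rot[1] = xXYyxYyYx$x
  rot[2] = XYyxYyYx$xx
  rot[3] = YyxYyYx$xxX
  rot[4] = yxYyYx$xxXY
  rot[5] = xYyYx$xxXYy
  rot[6] = YyYx$xxXYyx
  rot[7] = yYx$xxXYyxY
  rot[8] = Yx$xxXYyxYy
  rot[9] = x$xxXYyxYyY
  rot[10] = $xxXYyxYyYx
Sorted (with $ < everything):
  sorted[0] = $xxXYyxYyYx
  sorted[1] = XYyxYyYx$xx
  sorted[2] = Yx$xxXYyxYy
  sorted[3] = YyYx$xxXYyx
  sorted[4] = YyxYyYx$xxX
  sorted[5] = x$xxXYyxYyY
  sorted[6] = xXYyxYyYx$x
  sorted[7] = xYyYx$xxXYy
  sorted[8] = xxXYyxYyYx$
  sorted[9] = yYx$xxXYyxY
  sorted[10] = yxYyYx$xxXY
sorted[3] = YyYx$xxXYyx

Answer: YyYx$xxXYyx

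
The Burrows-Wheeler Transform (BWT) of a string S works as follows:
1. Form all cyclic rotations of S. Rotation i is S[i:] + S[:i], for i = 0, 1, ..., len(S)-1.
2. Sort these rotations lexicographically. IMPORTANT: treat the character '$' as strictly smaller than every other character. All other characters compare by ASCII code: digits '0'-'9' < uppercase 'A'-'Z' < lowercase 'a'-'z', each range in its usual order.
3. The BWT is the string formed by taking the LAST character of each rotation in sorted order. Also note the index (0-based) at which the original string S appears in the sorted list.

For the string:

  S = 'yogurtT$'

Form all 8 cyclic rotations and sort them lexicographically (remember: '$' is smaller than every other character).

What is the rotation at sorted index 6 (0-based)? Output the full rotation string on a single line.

Answer: urtT$yog

Derivation:
All 8 rotations (rotation i = S[i:]+S[:i]):
  rot[0] = yogurtT$
  rot[1] = ogurtT$y
  rot[2] = gurtT$yo
  rot[3] = urtT$yog
  rot[4] = rtT$yogu
  rot[5] = tT$yogur
  rot[6] = T$yogurt
  rot[7] = $yogurtT
Sorted (with $ < everything):
  sorted[0] = $yogurtT
  sorted[1] = T$yogurt
  sorted[2] = gurtT$yo
  sorted[3] = ogurtT$y
  sorted[4] = rtT$yogu
  sorted[5] = tT$yogur
  sorted[6] = urtT$yog
  sorted[7] = yogurtT$
sorted[6] = urtT$yog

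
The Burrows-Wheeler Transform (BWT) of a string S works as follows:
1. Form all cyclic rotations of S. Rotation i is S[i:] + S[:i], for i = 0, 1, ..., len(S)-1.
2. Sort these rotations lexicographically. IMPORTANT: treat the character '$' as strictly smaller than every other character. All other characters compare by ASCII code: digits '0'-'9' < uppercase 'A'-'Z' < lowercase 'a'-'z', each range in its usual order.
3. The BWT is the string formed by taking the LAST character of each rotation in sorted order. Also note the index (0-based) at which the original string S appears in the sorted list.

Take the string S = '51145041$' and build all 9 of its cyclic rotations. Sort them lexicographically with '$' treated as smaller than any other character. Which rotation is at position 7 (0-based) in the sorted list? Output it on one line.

All 9 rotations (rotation i = S[i:]+S[:i]):
  rot[0] = 51145041$
  rot[1] = 1145041$5
  rot[2] = 145041$51
  rot[3] = 45041$511
  rot[4] = 5041$5114
  rot[5] = 041$51145
  rot[6] = 41$511450
  rot[7] = 1$5114504
  rot[8] = $51145041
Sorted (with $ < everything):
  sorted[0] = $51145041
  sorted[1] = 041$51145
  sorted[2] = 1$5114504
  sorted[3] = 1145041$5
  sorted[4] = 145041$51
  sorted[5] = 41$511450
  sorted[6] = 45041$511
  sorted[7] = 5041$5114
  sorted[8] = 51145041$
sorted[7] = 5041$5114

Answer: 5041$5114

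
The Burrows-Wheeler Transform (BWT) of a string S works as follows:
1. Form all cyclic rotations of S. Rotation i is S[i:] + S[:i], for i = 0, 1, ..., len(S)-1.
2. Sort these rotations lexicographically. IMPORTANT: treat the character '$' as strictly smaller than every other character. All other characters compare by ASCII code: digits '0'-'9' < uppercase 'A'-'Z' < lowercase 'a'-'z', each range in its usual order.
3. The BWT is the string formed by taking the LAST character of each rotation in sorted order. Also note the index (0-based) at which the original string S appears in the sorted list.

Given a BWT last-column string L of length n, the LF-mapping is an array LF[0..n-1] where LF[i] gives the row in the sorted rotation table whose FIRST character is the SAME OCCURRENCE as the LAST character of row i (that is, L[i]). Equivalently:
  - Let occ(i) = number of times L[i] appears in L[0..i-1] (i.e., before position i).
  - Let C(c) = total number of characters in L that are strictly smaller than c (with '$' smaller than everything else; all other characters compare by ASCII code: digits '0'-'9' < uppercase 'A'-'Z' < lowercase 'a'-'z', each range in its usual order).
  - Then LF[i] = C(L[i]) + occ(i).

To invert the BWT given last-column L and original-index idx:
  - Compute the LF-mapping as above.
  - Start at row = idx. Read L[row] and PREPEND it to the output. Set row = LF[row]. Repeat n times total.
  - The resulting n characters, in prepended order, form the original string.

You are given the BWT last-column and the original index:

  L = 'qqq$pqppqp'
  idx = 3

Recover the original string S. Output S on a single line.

Answer: pqpqppqqq$

Derivation:
LF mapping: 5 6 7 0 1 8 2 3 9 4
Walk LF starting at row 3, prepending L[row]:
  step 1: row=3, L[3]='$', prepend. Next row=LF[3]=0
  step 2: row=0, L[0]='q', prepend. Next row=LF[0]=5
  step 3: row=5, L[5]='q', prepend. Next row=LF[5]=8
  step 4: row=8, L[8]='q', prepend. Next row=LF[8]=9
  step 5: row=9, L[9]='p', prepend. Next row=LF[9]=4
  step 6: row=4, L[4]='p', prepend. Next row=LF[4]=1
  step 7: row=1, L[1]='q', prepend. Next row=LF[1]=6
  step 8: row=6, L[6]='p', prepend. Next row=LF[6]=2
  step 9: row=2, L[2]='q', prepend. Next row=LF[2]=7
  step 10: row=7, L[7]='p', prepend. Next row=LF[7]=3
Reversed output: pqpqppqqq$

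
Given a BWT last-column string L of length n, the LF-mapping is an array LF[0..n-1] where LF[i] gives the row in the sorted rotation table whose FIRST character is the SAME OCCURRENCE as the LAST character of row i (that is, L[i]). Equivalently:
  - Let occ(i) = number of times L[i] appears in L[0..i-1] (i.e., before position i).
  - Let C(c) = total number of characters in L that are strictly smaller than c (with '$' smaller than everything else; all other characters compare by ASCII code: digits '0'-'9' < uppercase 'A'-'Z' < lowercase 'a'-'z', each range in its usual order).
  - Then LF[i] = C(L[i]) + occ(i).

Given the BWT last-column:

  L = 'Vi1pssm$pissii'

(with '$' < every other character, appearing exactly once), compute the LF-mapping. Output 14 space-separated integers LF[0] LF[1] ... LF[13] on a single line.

Answer: 2 3 1 8 10 11 7 0 9 4 12 13 5 6

Derivation:
Char counts: '$':1, '1':1, 'V':1, 'i':4, 'm':1, 'p':2, 's':4
C (first-col start): C('$')=0, C('1')=1, C('V')=2, C('i')=3, C('m')=7, C('p')=8, C('s')=10
L[0]='V': occ=0, LF[0]=C('V')+0=2+0=2
L[1]='i': occ=0, LF[1]=C('i')+0=3+0=3
L[2]='1': occ=0, LF[2]=C('1')+0=1+0=1
L[3]='p': occ=0, LF[3]=C('p')+0=8+0=8
L[4]='s': occ=0, LF[4]=C('s')+0=10+0=10
L[5]='s': occ=1, LF[5]=C('s')+1=10+1=11
L[6]='m': occ=0, LF[6]=C('m')+0=7+0=7
L[7]='$': occ=0, LF[7]=C('$')+0=0+0=0
L[8]='p': occ=1, LF[8]=C('p')+1=8+1=9
L[9]='i': occ=1, LF[9]=C('i')+1=3+1=4
L[10]='s': occ=2, LF[10]=C('s')+2=10+2=12
L[11]='s': occ=3, LF[11]=C('s')+3=10+3=13
L[12]='i': occ=2, LF[12]=C('i')+2=3+2=5
L[13]='i': occ=3, LF[13]=C('i')+3=3+3=6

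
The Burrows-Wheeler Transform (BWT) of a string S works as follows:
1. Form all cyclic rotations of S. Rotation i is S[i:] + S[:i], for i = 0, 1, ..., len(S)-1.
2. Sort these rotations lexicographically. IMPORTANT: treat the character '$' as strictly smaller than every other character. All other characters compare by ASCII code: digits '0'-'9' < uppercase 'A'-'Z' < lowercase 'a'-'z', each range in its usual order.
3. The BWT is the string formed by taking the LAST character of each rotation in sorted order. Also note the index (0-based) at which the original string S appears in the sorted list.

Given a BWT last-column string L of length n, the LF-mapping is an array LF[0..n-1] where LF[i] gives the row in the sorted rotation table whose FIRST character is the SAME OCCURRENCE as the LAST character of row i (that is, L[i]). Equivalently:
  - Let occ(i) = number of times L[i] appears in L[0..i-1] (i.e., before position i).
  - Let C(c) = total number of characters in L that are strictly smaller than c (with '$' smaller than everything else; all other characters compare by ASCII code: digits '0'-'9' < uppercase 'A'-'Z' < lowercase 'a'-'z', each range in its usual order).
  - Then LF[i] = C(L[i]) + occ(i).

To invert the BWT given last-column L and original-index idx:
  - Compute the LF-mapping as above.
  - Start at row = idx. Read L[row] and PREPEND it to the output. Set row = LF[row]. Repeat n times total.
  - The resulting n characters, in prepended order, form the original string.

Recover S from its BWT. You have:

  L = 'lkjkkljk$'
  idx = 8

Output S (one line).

LF mapping: 7 3 1 4 5 8 2 6 0
Walk LF starting at row 8, prepending L[row]:
  step 1: row=8, L[8]='$', prepend. Next row=LF[8]=0
  step 2: row=0, L[0]='l', prepend. Next row=LF[0]=7
  step 3: row=7, L[7]='k', prepend. Next row=LF[7]=6
  step 4: row=6, L[6]='j', prepend. Next row=LF[6]=2
  step 5: row=2, L[2]='j', prepend. Next row=LF[2]=1
  step 6: row=1, L[1]='k', prepend. Next row=LF[1]=3
  step 7: row=3, L[3]='k', prepend. Next row=LF[3]=4
  step 8: row=4, L[4]='k', prepend. Next row=LF[4]=5
  step 9: row=5, L[5]='l', prepend. Next row=LF[5]=8
Reversed output: lkkkjjkl$

Answer: lkkkjjkl$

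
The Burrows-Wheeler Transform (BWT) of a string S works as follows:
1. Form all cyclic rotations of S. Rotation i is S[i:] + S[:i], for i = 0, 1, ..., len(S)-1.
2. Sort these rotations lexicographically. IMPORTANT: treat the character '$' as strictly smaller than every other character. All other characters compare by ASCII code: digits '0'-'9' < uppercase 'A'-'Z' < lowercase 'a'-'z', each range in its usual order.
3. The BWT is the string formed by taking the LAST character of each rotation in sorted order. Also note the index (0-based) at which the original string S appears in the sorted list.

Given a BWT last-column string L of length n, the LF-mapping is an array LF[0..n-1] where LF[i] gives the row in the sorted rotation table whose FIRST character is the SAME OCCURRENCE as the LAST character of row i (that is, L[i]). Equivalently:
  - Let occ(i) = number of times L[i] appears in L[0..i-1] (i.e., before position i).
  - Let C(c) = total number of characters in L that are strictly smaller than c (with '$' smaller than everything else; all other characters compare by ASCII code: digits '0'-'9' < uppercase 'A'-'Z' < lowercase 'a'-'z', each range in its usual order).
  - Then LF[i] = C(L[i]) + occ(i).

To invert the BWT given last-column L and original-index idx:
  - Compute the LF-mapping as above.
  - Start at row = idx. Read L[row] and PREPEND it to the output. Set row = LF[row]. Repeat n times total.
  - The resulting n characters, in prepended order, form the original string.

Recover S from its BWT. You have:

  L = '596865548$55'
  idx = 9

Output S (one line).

LF mapping: 2 11 7 9 8 3 4 1 10 0 5 6
Walk LF starting at row 9, prepending L[row]:
  step 1: row=9, L[9]='$', prepend. Next row=LF[9]=0
  step 2: row=0, L[0]='5', prepend. Next row=LF[0]=2
  step 3: row=2, L[2]='6', prepend. Next row=LF[2]=7
  step 4: row=7, L[7]='4', prepend. Next row=LF[7]=1
  step 5: row=1, L[1]='9', prepend. Next row=LF[1]=11
  step 6: row=11, L[11]='5', prepend. Next row=LF[11]=6
  step 7: row=6, L[6]='5', prepend. Next row=LF[6]=4
  step 8: row=4, L[4]='6', prepend. Next row=LF[4]=8
  step 9: row=8, L[8]='8', prepend. Next row=LF[8]=10
  step 10: row=10, L[10]='5', prepend. Next row=LF[10]=5
  step 11: row=5, L[5]='5', prepend. Next row=LF[5]=3
  step 12: row=3, L[3]='8', prepend. Next row=LF[3]=9
Reversed output: 85586559465$

Answer: 85586559465$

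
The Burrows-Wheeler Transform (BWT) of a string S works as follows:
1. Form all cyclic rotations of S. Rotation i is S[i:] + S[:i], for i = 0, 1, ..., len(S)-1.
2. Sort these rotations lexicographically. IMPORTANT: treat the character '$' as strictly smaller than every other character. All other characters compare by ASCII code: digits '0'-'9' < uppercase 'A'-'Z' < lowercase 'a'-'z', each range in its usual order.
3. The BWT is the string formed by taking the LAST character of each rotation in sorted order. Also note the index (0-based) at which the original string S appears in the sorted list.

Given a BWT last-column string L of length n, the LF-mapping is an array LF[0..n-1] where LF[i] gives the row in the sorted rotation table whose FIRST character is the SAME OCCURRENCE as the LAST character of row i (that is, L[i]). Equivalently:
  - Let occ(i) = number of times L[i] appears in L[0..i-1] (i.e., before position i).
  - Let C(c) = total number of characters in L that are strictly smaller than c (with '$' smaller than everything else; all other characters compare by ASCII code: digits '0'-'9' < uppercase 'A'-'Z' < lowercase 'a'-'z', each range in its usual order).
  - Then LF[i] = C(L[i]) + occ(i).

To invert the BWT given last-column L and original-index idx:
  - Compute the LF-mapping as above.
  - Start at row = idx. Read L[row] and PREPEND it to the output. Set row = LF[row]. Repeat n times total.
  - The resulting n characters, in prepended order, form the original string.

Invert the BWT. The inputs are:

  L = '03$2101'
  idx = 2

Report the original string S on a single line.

LF mapping: 1 6 0 5 3 2 4
Walk LF starting at row 2, prepending L[row]:
  step 1: row=2, L[2]='$', prepend. Next row=LF[2]=0
  step 2: row=0, L[0]='0', prepend. Next row=LF[0]=1
  step 3: row=1, L[1]='3', prepend. Next row=LF[1]=6
  step 4: row=6, L[6]='1', prepend. Next row=LF[6]=4
  step 5: row=4, L[4]='1', prepend. Next row=LF[4]=3
  step 6: row=3, L[3]='2', prepend. Next row=LF[3]=5
  step 7: row=5, L[5]='0', prepend. Next row=LF[5]=2
Reversed output: 021130$

Answer: 021130$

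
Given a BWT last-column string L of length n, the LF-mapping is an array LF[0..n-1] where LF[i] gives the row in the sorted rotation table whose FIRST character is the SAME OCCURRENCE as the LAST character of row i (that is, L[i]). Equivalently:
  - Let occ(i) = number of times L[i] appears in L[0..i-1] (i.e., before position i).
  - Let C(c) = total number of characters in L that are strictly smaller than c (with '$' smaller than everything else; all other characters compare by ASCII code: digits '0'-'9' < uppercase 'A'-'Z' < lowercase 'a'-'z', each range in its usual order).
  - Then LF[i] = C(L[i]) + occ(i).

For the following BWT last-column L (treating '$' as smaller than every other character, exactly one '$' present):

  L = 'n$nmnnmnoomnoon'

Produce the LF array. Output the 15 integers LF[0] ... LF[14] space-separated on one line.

Answer: 4 0 5 1 6 7 2 8 11 12 3 9 13 14 10

Derivation:
Char counts: '$':1, 'm':3, 'n':7, 'o':4
C (first-col start): C('$')=0, C('m')=1, C('n')=4, C('o')=11
L[0]='n': occ=0, LF[0]=C('n')+0=4+0=4
L[1]='$': occ=0, LF[1]=C('$')+0=0+0=0
L[2]='n': occ=1, LF[2]=C('n')+1=4+1=5
L[3]='m': occ=0, LF[3]=C('m')+0=1+0=1
L[4]='n': occ=2, LF[4]=C('n')+2=4+2=6
L[5]='n': occ=3, LF[5]=C('n')+3=4+3=7
L[6]='m': occ=1, LF[6]=C('m')+1=1+1=2
L[7]='n': occ=4, LF[7]=C('n')+4=4+4=8
L[8]='o': occ=0, LF[8]=C('o')+0=11+0=11
L[9]='o': occ=1, LF[9]=C('o')+1=11+1=12
L[10]='m': occ=2, LF[10]=C('m')+2=1+2=3
L[11]='n': occ=5, LF[11]=C('n')+5=4+5=9
L[12]='o': occ=2, LF[12]=C('o')+2=11+2=13
L[13]='o': occ=3, LF[13]=C('o')+3=11+3=14
L[14]='n': occ=6, LF[14]=C('n')+6=4+6=10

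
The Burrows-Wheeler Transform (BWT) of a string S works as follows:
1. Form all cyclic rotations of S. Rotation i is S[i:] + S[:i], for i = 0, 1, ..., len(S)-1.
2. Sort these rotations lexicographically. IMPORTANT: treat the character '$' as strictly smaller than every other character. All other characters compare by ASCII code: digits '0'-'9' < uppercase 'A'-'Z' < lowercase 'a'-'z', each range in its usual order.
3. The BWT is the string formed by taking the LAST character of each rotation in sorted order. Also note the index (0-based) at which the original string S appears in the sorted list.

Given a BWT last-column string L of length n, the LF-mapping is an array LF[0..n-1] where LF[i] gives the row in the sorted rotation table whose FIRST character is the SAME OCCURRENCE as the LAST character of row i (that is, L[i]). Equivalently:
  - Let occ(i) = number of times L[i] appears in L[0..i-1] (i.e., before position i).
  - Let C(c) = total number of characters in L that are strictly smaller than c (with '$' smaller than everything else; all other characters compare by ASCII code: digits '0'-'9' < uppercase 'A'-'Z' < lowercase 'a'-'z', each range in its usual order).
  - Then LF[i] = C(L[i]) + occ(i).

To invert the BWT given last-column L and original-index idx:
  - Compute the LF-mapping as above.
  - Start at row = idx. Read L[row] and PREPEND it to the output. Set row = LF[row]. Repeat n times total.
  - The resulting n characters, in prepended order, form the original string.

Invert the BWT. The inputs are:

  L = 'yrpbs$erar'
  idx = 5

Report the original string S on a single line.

Answer: raspberry$

Derivation:
LF mapping: 9 5 4 2 8 0 3 6 1 7
Walk LF starting at row 5, prepending L[row]:
  step 1: row=5, L[5]='$', prepend. Next row=LF[5]=0
  step 2: row=0, L[0]='y', prepend. Next row=LF[0]=9
  step 3: row=9, L[9]='r', prepend. Next row=LF[9]=7
  step 4: row=7, L[7]='r', prepend. Next row=LF[7]=6
  step 5: row=6, L[6]='e', prepend. Next row=LF[6]=3
  step 6: row=3, L[3]='b', prepend. Next row=LF[3]=2
  step 7: row=2, L[2]='p', prepend. Next row=LF[2]=4
  step 8: row=4, L[4]='s', prepend. Next row=LF[4]=8
  step 9: row=8, L[8]='a', prepend. Next row=LF[8]=1
  step 10: row=1, L[1]='r', prepend. Next row=LF[1]=5
Reversed output: raspberry$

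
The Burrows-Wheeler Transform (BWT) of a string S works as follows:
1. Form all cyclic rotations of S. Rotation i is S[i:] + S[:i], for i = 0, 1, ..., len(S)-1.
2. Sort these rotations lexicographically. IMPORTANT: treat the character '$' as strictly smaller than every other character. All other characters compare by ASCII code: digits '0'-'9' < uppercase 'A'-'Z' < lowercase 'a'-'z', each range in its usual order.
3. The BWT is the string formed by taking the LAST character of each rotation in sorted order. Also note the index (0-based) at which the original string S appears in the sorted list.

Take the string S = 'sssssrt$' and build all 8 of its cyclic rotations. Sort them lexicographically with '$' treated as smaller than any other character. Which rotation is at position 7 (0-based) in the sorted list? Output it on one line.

Answer: t$sssssr

Derivation:
All 8 rotations (rotation i = S[i:]+S[:i]):
  rot[0] = sssssrt$
  rot[1] = ssssrt$s
  rot[2] = sssrt$ss
  rot[3] = ssrt$sss
  rot[4] = srt$ssss
  rot[5] = rt$sssss
  rot[6] = t$sssssr
  rot[7] = $sssssrt
Sorted (with $ < everything):
  sorted[0] = $sssssrt
  sorted[1] = rt$sssss
  sorted[2] = srt$ssss
  sorted[3] = ssrt$sss
  sorted[4] = sssrt$ss
  sorted[5] = ssssrt$s
  sorted[6] = sssssrt$
  sorted[7] = t$sssssr
sorted[7] = t$sssssr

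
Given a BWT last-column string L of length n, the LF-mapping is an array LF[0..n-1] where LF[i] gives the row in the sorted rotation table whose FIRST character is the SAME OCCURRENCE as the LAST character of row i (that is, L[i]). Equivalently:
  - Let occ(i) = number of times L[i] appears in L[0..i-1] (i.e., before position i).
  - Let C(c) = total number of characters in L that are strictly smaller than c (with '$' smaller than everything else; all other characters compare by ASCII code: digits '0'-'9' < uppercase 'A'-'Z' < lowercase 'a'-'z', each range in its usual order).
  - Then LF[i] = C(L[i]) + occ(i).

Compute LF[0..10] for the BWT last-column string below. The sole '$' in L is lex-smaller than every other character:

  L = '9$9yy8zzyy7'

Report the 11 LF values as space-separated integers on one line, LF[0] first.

Answer: 3 0 4 5 6 2 9 10 7 8 1

Derivation:
Char counts: '$':1, '7':1, '8':1, '9':2, 'y':4, 'z':2
C (first-col start): C('$')=0, C('7')=1, C('8')=2, C('9')=3, C('y')=5, C('z')=9
L[0]='9': occ=0, LF[0]=C('9')+0=3+0=3
L[1]='$': occ=0, LF[1]=C('$')+0=0+0=0
L[2]='9': occ=1, LF[2]=C('9')+1=3+1=4
L[3]='y': occ=0, LF[3]=C('y')+0=5+0=5
L[4]='y': occ=1, LF[4]=C('y')+1=5+1=6
L[5]='8': occ=0, LF[5]=C('8')+0=2+0=2
L[6]='z': occ=0, LF[6]=C('z')+0=9+0=9
L[7]='z': occ=1, LF[7]=C('z')+1=9+1=10
L[8]='y': occ=2, LF[8]=C('y')+2=5+2=7
L[9]='y': occ=3, LF[9]=C('y')+3=5+3=8
L[10]='7': occ=0, LF[10]=C('7')+0=1+0=1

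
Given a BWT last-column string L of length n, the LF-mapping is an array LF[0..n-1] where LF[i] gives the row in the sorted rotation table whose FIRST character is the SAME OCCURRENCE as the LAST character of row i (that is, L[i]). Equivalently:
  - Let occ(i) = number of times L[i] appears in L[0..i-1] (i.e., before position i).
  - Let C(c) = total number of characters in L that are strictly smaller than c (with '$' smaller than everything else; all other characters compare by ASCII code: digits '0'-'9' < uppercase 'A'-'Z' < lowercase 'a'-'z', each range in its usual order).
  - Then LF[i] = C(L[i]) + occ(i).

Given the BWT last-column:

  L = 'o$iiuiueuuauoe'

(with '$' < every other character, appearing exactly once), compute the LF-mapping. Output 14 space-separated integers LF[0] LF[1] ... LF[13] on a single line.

Answer: 7 0 4 5 9 6 10 2 11 12 1 13 8 3

Derivation:
Char counts: '$':1, 'a':1, 'e':2, 'i':3, 'o':2, 'u':5
C (first-col start): C('$')=0, C('a')=1, C('e')=2, C('i')=4, C('o')=7, C('u')=9
L[0]='o': occ=0, LF[0]=C('o')+0=7+0=7
L[1]='$': occ=0, LF[1]=C('$')+0=0+0=0
L[2]='i': occ=0, LF[2]=C('i')+0=4+0=4
L[3]='i': occ=1, LF[3]=C('i')+1=4+1=5
L[4]='u': occ=0, LF[4]=C('u')+0=9+0=9
L[5]='i': occ=2, LF[5]=C('i')+2=4+2=6
L[6]='u': occ=1, LF[6]=C('u')+1=9+1=10
L[7]='e': occ=0, LF[7]=C('e')+0=2+0=2
L[8]='u': occ=2, LF[8]=C('u')+2=9+2=11
L[9]='u': occ=3, LF[9]=C('u')+3=9+3=12
L[10]='a': occ=0, LF[10]=C('a')+0=1+0=1
L[11]='u': occ=4, LF[11]=C('u')+4=9+4=13
L[12]='o': occ=1, LF[12]=C('o')+1=7+1=8
L[13]='e': occ=1, LF[13]=C('e')+1=2+1=3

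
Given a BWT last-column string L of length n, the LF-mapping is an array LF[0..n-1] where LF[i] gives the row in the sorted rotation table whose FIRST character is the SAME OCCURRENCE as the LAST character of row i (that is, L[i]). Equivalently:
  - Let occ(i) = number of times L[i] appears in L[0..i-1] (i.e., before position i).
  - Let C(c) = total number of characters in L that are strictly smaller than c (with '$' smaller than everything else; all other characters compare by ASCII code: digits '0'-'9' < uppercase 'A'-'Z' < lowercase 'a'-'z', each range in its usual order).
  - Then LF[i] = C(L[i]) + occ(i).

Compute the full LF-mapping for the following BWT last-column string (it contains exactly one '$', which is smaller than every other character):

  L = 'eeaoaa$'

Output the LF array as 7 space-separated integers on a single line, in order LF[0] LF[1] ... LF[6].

Answer: 4 5 1 6 2 3 0

Derivation:
Char counts: '$':1, 'a':3, 'e':2, 'o':1
C (first-col start): C('$')=0, C('a')=1, C('e')=4, C('o')=6
L[0]='e': occ=0, LF[0]=C('e')+0=4+0=4
L[1]='e': occ=1, LF[1]=C('e')+1=4+1=5
L[2]='a': occ=0, LF[2]=C('a')+0=1+0=1
L[3]='o': occ=0, LF[3]=C('o')+0=6+0=6
L[4]='a': occ=1, LF[4]=C('a')+1=1+1=2
L[5]='a': occ=2, LF[5]=C('a')+2=1+2=3
L[6]='$': occ=0, LF[6]=C('$')+0=0+0=0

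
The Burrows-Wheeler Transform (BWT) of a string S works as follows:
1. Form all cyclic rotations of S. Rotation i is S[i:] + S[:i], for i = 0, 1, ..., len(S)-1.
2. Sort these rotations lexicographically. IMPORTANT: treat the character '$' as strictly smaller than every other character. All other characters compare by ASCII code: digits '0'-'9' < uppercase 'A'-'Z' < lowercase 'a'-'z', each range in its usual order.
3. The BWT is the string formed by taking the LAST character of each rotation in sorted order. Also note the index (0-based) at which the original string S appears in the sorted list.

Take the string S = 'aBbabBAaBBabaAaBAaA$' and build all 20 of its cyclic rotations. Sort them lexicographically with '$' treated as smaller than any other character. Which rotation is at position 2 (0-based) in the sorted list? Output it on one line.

Answer: AaA$aBbabBAaBBabaAaB

Derivation:
All 20 rotations (rotation i = S[i:]+S[:i]):
  rot[0] = aBbabBAaBBabaAaBAaA$
  rot[1] = BbabBAaBBabaAaBAaA$a
  rot[2] = babBAaBBabaAaBAaA$aB
  rot[3] = abBAaBBabaAaBAaA$aBb
  rot[4] = bBAaBBabaAaBAaA$aBba
  rot[5] = BAaBBabaAaBAaA$aBbab
  rot[6] = AaBBabaAaBAaA$aBbabB
  rot[7] = aBBabaAaBAaA$aBbabBA
  rot[8] = BBabaAaBAaA$aBbabBAa
  rot[9] = BabaAaBAaA$aBbabBAaB
  rot[10] = abaAaBAaA$aBbabBAaBB
  rot[11] = baAaBAaA$aBbabBAaBBa
  rot[12] = aAaBAaA$aBbabBAaBBab
  rot[13] = AaBAaA$aBbabBAaBBaba
  rot[14] = aBAaA$aBbabBAaBBabaA
  rot[15] = BAaA$aBbabBAaBBabaAa
  rot[16] = AaA$aBbabBAaBBabaAaB
  rot[17] = aA$aBbabBAaBBabaAaBA
  rot[18] = A$aBbabBAaBBabaAaBAa
  rot[19] = $aBbabBAaBBabaAaBAaA
Sorted (with $ < everything):
  sorted[0] = $aBbabBAaBBabaAaBAaA
  sorted[1] = A$aBbabBAaBBabaAaBAa
  sorted[2] = AaA$aBbabBAaBBabaAaB
  sorted[3] = AaBAaA$aBbabBAaBBaba
  sorted[4] = AaBBabaAaBAaA$aBbabB
  sorted[5] = BAaA$aBbabBAaBBabaAa
  sorted[6] = BAaBBabaAaBAaA$aBbab
  sorted[7] = BBabaAaBAaA$aBbabBAa
  sorted[8] = BabaAaBAaA$aBbabBAaB
  sorted[9] = BbabBAaBBabaAaBAaA$a
  sorted[10] = aA$aBbabBAaBBabaAaBA
  sorted[11] = aAaBAaA$aBbabBAaBBab
  sorted[12] = aBAaA$aBbabBAaBBabaA
  sorted[13] = aBBabaAaBAaA$aBbabBA
  sorted[14] = aBbabBAaBBabaAaBAaA$
  sorted[15] = abBAaBBabaAaBAaA$aBb
  sorted[16] = abaAaBAaA$aBbabBAaBB
  sorted[17] = bBAaBBabaAaBAaA$aBba
  sorted[18] = baAaBAaA$aBbabBAaBBa
  sorted[19] = babBAaBBabaAaBAaA$aB
sorted[2] = AaA$aBbabBAaBBabaAaB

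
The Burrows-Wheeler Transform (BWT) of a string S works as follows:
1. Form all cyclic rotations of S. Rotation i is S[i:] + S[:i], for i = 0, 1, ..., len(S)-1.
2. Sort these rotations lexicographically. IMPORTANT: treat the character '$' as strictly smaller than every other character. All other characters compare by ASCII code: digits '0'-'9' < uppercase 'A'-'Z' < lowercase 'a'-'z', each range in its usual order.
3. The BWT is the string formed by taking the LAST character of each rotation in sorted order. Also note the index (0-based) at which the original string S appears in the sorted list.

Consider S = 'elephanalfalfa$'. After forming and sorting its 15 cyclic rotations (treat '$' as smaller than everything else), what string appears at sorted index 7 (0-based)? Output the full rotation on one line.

Answer: fa$elephanalfal

Derivation:
All 15 rotations (rotation i = S[i:]+S[:i]):
  rot[0] = elephanalfalfa$
  rot[1] = lephanalfalfa$e
  rot[2] = ephanalfalfa$el
  rot[3] = phanalfalfa$ele
  rot[4] = hanalfalfa$elep
  rot[5] = analfalfa$eleph
  rot[6] = nalfalfa$elepha
  rot[7] = alfalfa$elephan
  rot[8] = lfalfa$elephana
  rot[9] = falfa$elephanal
  rot[10] = alfa$elephanalf
  rot[11] = lfa$elephanalfa
  rot[12] = fa$elephanalfal
  rot[13] = a$elephanalfalf
  rot[14] = $elephanalfalfa
Sorted (with $ < everything):
  sorted[0] = $elephanalfalfa
  sorted[1] = a$elephanalfalf
  sorted[2] = alfa$elephanalf
  sorted[3] = alfalfa$elephan
  sorted[4] = analfalfa$eleph
  sorted[5] = elephanalfalfa$
  sorted[6] = ephanalfalfa$el
  sorted[7] = fa$elephanalfal
  sorted[8] = falfa$elephanal
  sorted[9] = hanalfalfa$elep
  sorted[10] = lephanalfalfa$e
  sorted[11] = lfa$elephanalfa
  sorted[12] = lfalfa$elephana
  sorted[13] = nalfalfa$elepha
  sorted[14] = phanalfalfa$ele
sorted[7] = fa$elephanalfal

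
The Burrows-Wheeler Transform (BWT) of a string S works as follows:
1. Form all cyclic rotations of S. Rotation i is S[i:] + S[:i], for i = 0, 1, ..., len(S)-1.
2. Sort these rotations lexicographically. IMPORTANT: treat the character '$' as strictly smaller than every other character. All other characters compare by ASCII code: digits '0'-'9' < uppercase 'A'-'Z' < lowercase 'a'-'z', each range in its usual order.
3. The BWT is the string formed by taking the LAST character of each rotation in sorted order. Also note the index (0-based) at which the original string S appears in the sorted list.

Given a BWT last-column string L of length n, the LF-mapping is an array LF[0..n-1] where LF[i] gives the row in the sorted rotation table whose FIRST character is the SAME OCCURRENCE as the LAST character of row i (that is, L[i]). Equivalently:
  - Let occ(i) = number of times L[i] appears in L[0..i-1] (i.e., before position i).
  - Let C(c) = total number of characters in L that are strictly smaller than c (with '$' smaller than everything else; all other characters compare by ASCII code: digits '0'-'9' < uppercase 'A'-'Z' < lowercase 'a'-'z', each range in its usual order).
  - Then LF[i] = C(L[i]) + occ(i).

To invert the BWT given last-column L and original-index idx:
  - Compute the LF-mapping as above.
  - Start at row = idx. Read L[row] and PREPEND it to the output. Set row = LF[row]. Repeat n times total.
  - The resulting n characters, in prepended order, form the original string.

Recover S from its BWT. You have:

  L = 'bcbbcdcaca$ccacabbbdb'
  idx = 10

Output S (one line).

Answer: bccbabccabacacbcbddb$

Derivation:
LF mapping: 5 12 6 7 13 19 14 1 15 2 0 16 17 3 18 4 8 9 10 20 11
Walk LF starting at row 10, prepending L[row]:
  step 1: row=10, L[10]='$', prepend. Next row=LF[10]=0
  step 2: row=0, L[0]='b', prepend. Next row=LF[0]=5
  step 3: row=5, L[5]='d', prepend. Next row=LF[5]=19
  step 4: row=19, L[19]='d', prepend. Next row=LF[19]=20
  step 5: row=20, L[20]='b', prepend. Next row=LF[20]=11
  step 6: row=11, L[11]='c', prepend. Next row=LF[11]=16
  step 7: row=16, L[16]='b', prepend. Next row=LF[16]=8
  step 8: row=8, L[8]='c', prepend. Next row=LF[8]=15
  step 9: row=15, L[15]='a', prepend. Next row=LF[15]=4
  step 10: row=4, L[4]='c', prepend. Next row=LF[4]=13
  step 11: row=13, L[13]='a', prepend. Next row=LF[13]=3
  step 12: row=3, L[3]='b', prepend. Next row=LF[3]=7
  step 13: row=7, L[7]='a', prepend. Next row=LF[7]=1
  step 14: row=1, L[1]='c', prepend. Next row=LF[1]=12
  step 15: row=12, L[12]='c', prepend. Next row=LF[12]=17
  step 16: row=17, L[17]='b', prepend. Next row=LF[17]=9
  step 17: row=9, L[9]='a', prepend. Next row=LF[9]=2
  step 18: row=2, L[2]='b', prepend. Next row=LF[2]=6
  step 19: row=6, L[6]='c', prepend. Next row=LF[6]=14
  step 20: row=14, L[14]='c', prepend. Next row=LF[14]=18
  step 21: row=18, L[18]='b', prepend. Next row=LF[18]=10
Reversed output: bccbabccabacacbcbddb$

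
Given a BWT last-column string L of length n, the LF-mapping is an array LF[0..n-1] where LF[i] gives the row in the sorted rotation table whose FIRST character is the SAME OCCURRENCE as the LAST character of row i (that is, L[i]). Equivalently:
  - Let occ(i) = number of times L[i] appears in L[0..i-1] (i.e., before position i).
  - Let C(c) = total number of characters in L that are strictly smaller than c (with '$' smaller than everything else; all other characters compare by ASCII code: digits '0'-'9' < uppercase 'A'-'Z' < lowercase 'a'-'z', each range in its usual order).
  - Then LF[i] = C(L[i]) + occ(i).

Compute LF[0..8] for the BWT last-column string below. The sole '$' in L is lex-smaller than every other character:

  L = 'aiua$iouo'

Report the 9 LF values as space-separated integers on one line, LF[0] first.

Char counts: '$':1, 'a':2, 'i':2, 'o':2, 'u':2
C (first-col start): C('$')=0, C('a')=1, C('i')=3, C('o')=5, C('u')=7
L[0]='a': occ=0, LF[0]=C('a')+0=1+0=1
L[1]='i': occ=0, LF[1]=C('i')+0=3+0=3
L[2]='u': occ=0, LF[2]=C('u')+0=7+0=7
L[3]='a': occ=1, LF[3]=C('a')+1=1+1=2
L[4]='$': occ=0, LF[4]=C('$')+0=0+0=0
L[5]='i': occ=1, LF[5]=C('i')+1=3+1=4
L[6]='o': occ=0, LF[6]=C('o')+0=5+0=5
L[7]='u': occ=1, LF[7]=C('u')+1=7+1=8
L[8]='o': occ=1, LF[8]=C('o')+1=5+1=6

Answer: 1 3 7 2 0 4 5 8 6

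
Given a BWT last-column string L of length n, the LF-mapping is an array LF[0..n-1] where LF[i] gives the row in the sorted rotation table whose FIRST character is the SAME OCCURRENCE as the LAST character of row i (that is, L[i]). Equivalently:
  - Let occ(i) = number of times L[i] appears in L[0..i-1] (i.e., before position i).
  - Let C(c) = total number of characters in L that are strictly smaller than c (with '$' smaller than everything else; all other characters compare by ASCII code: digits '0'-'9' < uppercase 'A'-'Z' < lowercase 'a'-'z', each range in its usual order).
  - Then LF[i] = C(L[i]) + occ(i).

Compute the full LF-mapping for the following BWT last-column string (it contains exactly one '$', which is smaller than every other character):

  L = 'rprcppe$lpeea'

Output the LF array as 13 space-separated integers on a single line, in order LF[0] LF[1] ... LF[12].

Char counts: '$':1, 'a':1, 'c':1, 'e':3, 'l':1, 'p':4, 'r':2
C (first-col start): C('$')=0, C('a')=1, C('c')=2, C('e')=3, C('l')=6, C('p')=7, C('r')=11
L[0]='r': occ=0, LF[0]=C('r')+0=11+0=11
L[1]='p': occ=0, LF[1]=C('p')+0=7+0=7
L[2]='r': occ=1, LF[2]=C('r')+1=11+1=12
L[3]='c': occ=0, LF[3]=C('c')+0=2+0=2
L[4]='p': occ=1, LF[4]=C('p')+1=7+1=8
L[5]='p': occ=2, LF[5]=C('p')+2=7+2=9
L[6]='e': occ=0, LF[6]=C('e')+0=3+0=3
L[7]='$': occ=0, LF[7]=C('$')+0=0+0=0
L[8]='l': occ=0, LF[8]=C('l')+0=6+0=6
L[9]='p': occ=3, LF[9]=C('p')+3=7+3=10
L[10]='e': occ=1, LF[10]=C('e')+1=3+1=4
L[11]='e': occ=2, LF[11]=C('e')+2=3+2=5
L[12]='a': occ=0, LF[12]=C('a')+0=1+0=1

Answer: 11 7 12 2 8 9 3 0 6 10 4 5 1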